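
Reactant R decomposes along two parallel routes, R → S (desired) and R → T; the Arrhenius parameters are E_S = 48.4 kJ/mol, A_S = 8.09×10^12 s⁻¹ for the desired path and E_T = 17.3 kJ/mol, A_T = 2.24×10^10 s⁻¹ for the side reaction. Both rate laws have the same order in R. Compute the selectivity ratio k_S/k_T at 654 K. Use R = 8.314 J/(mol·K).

1.18

With equal orders, S_{S/T} = k_S/k_T = (A_S/A_T)·exp[(E_T−E_S)/(RT)].
(E_T−E_S)/(RT) = (17.3−48.4)×10³/(8.314×654) = -31100/5437 = -5.720.
k_S/k_T = (8.09×10^12/2.24×10^10)·exp(-5.720) = 361.2 × 0.003281 = 1.18.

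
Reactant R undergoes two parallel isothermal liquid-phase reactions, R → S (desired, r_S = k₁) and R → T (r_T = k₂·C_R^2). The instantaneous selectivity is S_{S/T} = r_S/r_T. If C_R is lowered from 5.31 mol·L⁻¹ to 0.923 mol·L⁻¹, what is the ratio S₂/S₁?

33.1

S_{S/T} = (k₁/k₂)·C_R^-2, so S₂/S₁ = (C_{R,2}/C_{R,1})^-2.
= (0.923/5.31)^(-2) = (0.1738)^(-2) = 33.1.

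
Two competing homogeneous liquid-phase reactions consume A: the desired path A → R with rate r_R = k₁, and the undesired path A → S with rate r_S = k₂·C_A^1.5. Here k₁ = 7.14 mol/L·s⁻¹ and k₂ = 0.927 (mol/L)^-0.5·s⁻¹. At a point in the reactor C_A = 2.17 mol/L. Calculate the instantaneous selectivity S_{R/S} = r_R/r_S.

S_{R/S} = r_R/r_S = (k₁)/(k₂·C_A^1.5) = (k₁/k₂)·C_A^-1.5.
= (7.14) / (0.927×2.170^1.5) = 7.140/2.963 = 2.41.
The undesired path is higher order in A, so low C_A (CSTR or dilute feed) favours R.

2.41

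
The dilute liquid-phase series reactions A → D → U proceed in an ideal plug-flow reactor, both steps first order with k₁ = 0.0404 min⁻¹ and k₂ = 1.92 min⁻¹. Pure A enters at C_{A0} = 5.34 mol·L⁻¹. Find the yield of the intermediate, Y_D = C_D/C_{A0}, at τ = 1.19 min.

For first-order series with pure A initially, C_D(τ) = k₁C_{A0}/(k₂−k₁)·(e^(−k₁τ) − e^(−k₂τ)).
e^(−k₁τ) = e^(−0.0404×1.19) = e^(−0.04808) = 0.9531; e^(−k₂τ) = e^(−2.285) = 0.1018.
C_D = 0.0404×5.34/(1.92−0.0404) × (0.9531−0.1018) = 0.1148×0.8513 = 0.09771 mol·L⁻¹.
Y_D = C_D/C_{A0} = 0.09771/5.34 = 0.0183.

0.0183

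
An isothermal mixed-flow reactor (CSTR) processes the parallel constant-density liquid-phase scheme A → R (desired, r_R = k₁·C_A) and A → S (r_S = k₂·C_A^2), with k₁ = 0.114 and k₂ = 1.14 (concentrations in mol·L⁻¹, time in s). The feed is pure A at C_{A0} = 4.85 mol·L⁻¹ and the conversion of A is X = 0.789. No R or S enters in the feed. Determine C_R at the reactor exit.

Exit C_A = C_{A0}(1−X) = 4.85×0.211 = 1.023 mol·L⁻¹.
A CSTR operates uniformly at the exit composition, giving r_R = 0.1167 and r_S = 1.194 (each k·C_A^n at C_A = 1.023).
Fraction of consumed A going to R: r_R/(r_R+r_S) = 0.08902.
C_R = 0.08902·C_{A0}·X = 0.08902×4.85×0.789 = 0.341 mol·L⁻¹.

0.341 mol·L⁻¹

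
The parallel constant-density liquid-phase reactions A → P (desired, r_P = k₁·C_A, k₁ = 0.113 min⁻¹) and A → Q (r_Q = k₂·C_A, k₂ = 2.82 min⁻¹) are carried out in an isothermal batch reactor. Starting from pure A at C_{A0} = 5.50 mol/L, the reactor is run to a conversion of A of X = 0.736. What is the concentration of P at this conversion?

0.156 mol/L

C_A = C_{A0}(1−X) = 1.452 mol/L.
Both paths are first order in A, so the instantaneous fraction to P is constant: dC_P/d(−C_A) = k₁/(k₁+k₂) = 0.03853.
C_P = 0.03853·(C_{A0}−C_A) = 0.03853×4.048 = 0.156 mol/L.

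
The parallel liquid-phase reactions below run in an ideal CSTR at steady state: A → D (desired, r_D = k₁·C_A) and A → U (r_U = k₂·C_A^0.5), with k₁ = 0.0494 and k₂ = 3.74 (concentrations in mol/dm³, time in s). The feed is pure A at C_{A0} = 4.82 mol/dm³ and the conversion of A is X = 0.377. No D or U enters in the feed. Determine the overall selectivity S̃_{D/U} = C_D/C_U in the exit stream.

0.0229

Exit C_A = C_{A0}(1−X) = 4.82×0.623 = 3.003 mol/dm³.
A CSTR operates uniformly at the exit composition, giving r_D = 0.1483 and r_U = 6.481 (each k·C_A^n at C_A = 3.003).
Overall selectivity = C_D/C_U = r_Dτ/(r_Uτ) = r_D/r_U = 0.0229.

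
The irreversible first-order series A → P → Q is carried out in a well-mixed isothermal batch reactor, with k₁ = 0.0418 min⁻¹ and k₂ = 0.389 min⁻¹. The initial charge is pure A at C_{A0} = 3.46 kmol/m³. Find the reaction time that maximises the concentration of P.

The intermediate peaks when r₁ = r₂, i.e. k₁e^(−k₁t) = k₂e^(−k₂t), giving t_opt = ln(k₂/k₁)/(k₂−k₁).
= ln(0.389/0.0418)/(0.389−0.0418) = ln(9.306)/0.3472 = 2.231/0.3472 = 6.42 min.

6.42 min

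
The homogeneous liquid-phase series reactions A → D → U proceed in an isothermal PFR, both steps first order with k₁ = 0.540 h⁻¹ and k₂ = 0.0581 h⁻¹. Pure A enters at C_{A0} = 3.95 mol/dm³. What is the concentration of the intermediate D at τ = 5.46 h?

Solving the coupled first-order balances gives C_D(τ) = [k₁/(k₂−k₁)]·C_{A0}·(e^(−k₁τ) − e^(−k₂τ)).
e^(−k₁τ) = e^(−0.540×5.46) = e^(−2.948) = 0.05242; e^(−k₂τ) = e^(−0.3172) = 0.7282.
C_D = 0.540×3.95/(0.0581−0.540) × (0.05242−0.7282) = (-4.426)×(-0.6757) = 2.991 mol/dm³.

2.99 mol/dm³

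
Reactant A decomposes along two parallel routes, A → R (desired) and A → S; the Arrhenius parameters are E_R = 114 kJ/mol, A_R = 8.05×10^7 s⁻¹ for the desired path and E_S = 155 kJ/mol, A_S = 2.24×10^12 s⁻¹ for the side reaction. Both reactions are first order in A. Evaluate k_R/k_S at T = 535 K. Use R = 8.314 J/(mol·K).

Since both paths have the same order in A, the concentration cancels and S_{R/S} = k_R/k_S = (A_R/A_S)·exp[(E_S−E_R)/(RT)].
(E_S−E_R)/(RT) = (155−114)×10³/(8.314×535) = 41000/4448 = 9.218.
k_R/k_S = (8.05×10^7/2.24×10^12)·exp(9.218) = 3.594×10^-5 × 10073 = 0.362.

0.362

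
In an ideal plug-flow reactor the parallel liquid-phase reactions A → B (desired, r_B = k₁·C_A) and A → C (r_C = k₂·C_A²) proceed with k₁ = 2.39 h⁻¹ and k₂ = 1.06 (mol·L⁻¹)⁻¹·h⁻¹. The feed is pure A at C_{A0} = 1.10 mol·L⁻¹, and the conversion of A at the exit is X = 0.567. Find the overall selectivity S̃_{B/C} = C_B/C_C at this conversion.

2.90

C_A = C_{A0}(1−X) = 0.4763 mol·L⁻¹.
Along a PFR/batch, dC_B/dC_A = −r_B/(r_B+r_C) = −k₁/(k₁+k₂·C_A).
Integrating from C_{A0} to C_A: C_B = (2.39/1.06)·ln[(2.39+1.06·1.10)/(2.39+1.06·0.476)] = 2.255·ln(3.556/2.895) = 0.4638 mol·L⁻¹.
C_C = (C_{A0}−C_A)−C_B = 0.1599 mol·L⁻¹; S̃_{B/C} = 0.4638/0.1599 = 2.90.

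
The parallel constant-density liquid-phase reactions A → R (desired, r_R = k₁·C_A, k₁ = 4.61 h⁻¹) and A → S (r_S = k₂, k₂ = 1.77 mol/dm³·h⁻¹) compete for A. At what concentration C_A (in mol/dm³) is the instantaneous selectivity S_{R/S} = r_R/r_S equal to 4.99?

1.92 mol/dm³

S_{R/S} = (k₁/k₂)·C_A ⇒ C_A = S·k₂/k₁.
= 4.99×1.77/4.61 = 1.92 mol/dm³.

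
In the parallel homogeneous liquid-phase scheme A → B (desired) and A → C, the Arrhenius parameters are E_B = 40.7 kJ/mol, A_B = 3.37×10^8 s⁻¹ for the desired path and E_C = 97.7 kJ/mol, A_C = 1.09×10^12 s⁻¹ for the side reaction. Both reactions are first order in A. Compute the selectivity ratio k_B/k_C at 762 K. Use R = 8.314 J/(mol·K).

2.50

k_B/k_C = (A_B/A_C)·exp[−(E_B−E_C)/(RT)] = (A_B/A_C)·exp[(E_C−E_B)/(RT)].
(E_C−E_B)/(RT) = (97.7−40.7)×10³/(8.314×762) = 57000/6335 = 8.997.
k_B/k_C = (3.37×10^8/1.09×10^12)·exp(8.997) = 3.092×10^-4 × 8081 = 2.50.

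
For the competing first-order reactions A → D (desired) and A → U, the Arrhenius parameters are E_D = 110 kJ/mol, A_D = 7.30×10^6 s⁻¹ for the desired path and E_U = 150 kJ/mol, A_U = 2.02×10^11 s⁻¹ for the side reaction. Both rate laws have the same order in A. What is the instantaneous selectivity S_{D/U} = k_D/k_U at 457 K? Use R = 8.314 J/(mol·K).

k_D/k_U = (A_D/A_U)·exp[−(E_D−E_U)/(RT)] = (A_D/A_U)·exp[(E_U−E_D)/(RT)].
(E_U−E_D)/(RT) = (150−110)×10³/(8.314×457) = 40000/3799 = 10.53.
k_D/k_U = (7.30×10^6/2.02×10^11)·exp(10.53) = 3.614×10^-5 × 37336 = 1.35.

1.35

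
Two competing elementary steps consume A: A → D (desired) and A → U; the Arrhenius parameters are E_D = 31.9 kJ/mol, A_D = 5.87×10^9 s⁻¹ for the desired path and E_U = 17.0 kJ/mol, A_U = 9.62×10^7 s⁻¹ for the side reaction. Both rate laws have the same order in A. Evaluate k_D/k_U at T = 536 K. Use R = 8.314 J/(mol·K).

With equal orders, S_{D/U} = k_D/k_U = (A_D/A_U)·exp[(E_U−E_D)/(RT)].
(E_U−E_D)/(RT) = (17.0−31.9)×10³/(8.314×536) = -14900/4456 = -3.344.
k_D/k_U = (5.87×10^9/9.62×10^7)·exp(-3.344) = 61.02 × 0.03531 = 2.15.
Since E_D > E_U, raising the temperature improves selectivity toward D.

2.15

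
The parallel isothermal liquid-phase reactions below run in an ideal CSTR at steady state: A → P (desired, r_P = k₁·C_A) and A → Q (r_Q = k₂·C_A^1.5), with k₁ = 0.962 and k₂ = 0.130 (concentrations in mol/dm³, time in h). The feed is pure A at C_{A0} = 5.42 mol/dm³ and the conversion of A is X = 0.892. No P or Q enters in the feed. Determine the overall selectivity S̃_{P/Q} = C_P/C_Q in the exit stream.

Exit C_A = C_{A0}(1−X) = 5.42×0.108 = 0.5854 mol/dm³.
A CSTR operates uniformly at the exit composition, giving r_P = 0.5631 and r_Q = 0.05822 (each k·C_A^n at C_A = 0.5854).
Overall selectivity = C_P/C_Q = r_Pτ/(r_Qτ) = r_P/r_Q = 9.67.

9.67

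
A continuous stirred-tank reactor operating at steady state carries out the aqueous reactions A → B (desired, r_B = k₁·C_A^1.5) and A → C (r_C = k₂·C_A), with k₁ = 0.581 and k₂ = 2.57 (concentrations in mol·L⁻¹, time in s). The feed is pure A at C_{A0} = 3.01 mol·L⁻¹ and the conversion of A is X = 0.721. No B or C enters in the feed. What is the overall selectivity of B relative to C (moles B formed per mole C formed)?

Exit C_A = C_{A0}(1−X) = 3.01×0.279 = 0.8398 mol·L⁻¹.
In a CSTR the entire volume is at exit conditions, so r_B = 0.581×0.8398^1.5 = 0.4471 and r_C = 2.57×0.8398 = 2.158.
Overall selectivity = C_B/C_C = r_Bτ/(r_Cτ) = r_B/r_C = 0.207.

0.207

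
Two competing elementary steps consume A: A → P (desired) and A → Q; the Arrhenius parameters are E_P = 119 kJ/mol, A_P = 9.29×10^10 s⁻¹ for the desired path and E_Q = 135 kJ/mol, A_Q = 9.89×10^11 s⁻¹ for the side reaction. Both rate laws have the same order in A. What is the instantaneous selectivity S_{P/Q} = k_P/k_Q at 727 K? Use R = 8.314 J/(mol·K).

1.33

k_P/k_Q = (A_P/A_Q)·exp[−(E_P−E_Q)/(RT)] = (A_P/A_Q)·exp[(E_Q−E_P)/(RT)].
(E_Q−E_P)/(RT) = (135−119)×10³/(8.314×727) = 16000/6044 = 2.647.
k_P/k_Q = (9.29×10^10/9.89×10^11)·exp(2.647) = 0.09393 × 14.11 = 1.33.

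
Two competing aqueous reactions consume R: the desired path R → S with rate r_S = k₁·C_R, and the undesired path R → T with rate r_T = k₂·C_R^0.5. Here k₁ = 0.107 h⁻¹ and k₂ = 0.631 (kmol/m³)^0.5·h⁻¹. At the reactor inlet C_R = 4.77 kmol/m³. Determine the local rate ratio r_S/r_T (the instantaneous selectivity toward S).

S_{S/T} = r_S/r_T = (k₁·C_R)/(k₂·C_R^0.5) = (k₁/k₂)·C_R^0.5.
= (0.107×4.770) / (0.631×4.770^0.5) = 0.5104/1.378 = 0.370.

0.370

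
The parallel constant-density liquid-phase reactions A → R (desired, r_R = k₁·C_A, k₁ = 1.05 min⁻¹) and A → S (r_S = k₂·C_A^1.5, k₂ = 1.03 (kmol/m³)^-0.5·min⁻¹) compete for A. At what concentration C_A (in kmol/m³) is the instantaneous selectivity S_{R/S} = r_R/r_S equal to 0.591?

S_{R/S} = (k₁/k₂)·C_A^-0.5 ⇒ C_A = (S·k₂/k₁)^(-2).
= (0.591×1.03/1.05)^(-2) = (0.5797)^(-2) = 2.98 kmol/m³.

2.98 kmol/m³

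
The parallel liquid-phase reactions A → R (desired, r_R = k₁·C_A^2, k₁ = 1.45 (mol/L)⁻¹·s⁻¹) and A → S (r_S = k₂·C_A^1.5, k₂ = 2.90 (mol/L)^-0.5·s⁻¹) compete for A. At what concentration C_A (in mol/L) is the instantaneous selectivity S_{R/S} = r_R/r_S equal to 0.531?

S_{R/S} = (k₁/k₂)·C_A^0.5 ⇒ C_A = (S·k₂/k₁)^(2).
= (0.531×2.90/1.45)^(2) = (1.062)^(2) = 1.13 mol/L.

1.13 mol/L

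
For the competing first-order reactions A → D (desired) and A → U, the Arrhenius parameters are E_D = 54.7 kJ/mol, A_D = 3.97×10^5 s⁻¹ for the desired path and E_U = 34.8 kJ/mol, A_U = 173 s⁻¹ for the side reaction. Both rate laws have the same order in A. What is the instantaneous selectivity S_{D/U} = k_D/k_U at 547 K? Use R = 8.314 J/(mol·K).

28.9

With equal orders, S_{D/U} = k_D/k_U = (A_D/A_U)·exp[(E_U−E_D)/(RT)].
(E_U−E_D)/(RT) = (34.8−54.7)×10³/(8.314×547) = -19900/4548 = -4.376.
k_D/k_U = (3.97×10^5/173)·exp(-4.376) = 2295 × 0.01258 = 28.9.
Since E_D > E_U, raising the temperature improves selectivity toward D.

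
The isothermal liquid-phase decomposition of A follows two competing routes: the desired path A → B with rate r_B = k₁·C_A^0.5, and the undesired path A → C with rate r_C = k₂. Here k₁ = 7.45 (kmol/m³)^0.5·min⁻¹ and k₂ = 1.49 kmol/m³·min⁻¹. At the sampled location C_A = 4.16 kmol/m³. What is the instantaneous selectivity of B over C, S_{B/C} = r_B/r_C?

10.2

S_{B/C} = r_B/r_C = (k₁·C_A^0.5)/(k₂) = (k₁/k₂)·C_A^0.5.
= (7.45×4.160^0.5) / (1.49) = 15.20/1.490 = 10.2.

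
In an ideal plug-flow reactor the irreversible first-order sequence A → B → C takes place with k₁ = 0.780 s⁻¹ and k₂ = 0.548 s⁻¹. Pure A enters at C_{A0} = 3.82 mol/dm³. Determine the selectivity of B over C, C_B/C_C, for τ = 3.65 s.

The intermediate concentration in a first-order A→B→C sequence is C_B = k₁C_{A0}(e^(−k₁τ) − e^(−k₂τ))/(k₂−k₁).
e^(−k₁τ) = e^(−0.780×3.65) = e^(−2.847) = 0.05802; e^(−k₂τ) = e^(−2.000) = 0.1353.
C_B = 0.780×3.82/(0.548−0.780) × (0.05802−0.1353) = (-12.84)×(-0.07729) = 0.9926 mol/dm³.
C_A = C_{A0}e^(−k₁τ) = 0.2216 mol/dm³, so C_C = C_{A0}−C_A−C_B = 2.606 mol/dm³; C_B/C_C = 0.381.

0.381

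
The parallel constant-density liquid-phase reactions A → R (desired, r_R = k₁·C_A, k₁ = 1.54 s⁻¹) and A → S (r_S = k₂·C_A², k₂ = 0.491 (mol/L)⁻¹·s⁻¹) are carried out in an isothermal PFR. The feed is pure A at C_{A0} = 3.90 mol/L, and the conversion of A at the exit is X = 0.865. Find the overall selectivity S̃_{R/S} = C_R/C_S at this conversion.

C_A = C_{A0}(1−X) = 0.5265 mol/L.
Along a PFR/batch, dC_R/dC_A = −r_R/(r_R+r_S) = −k₁/(k₁+k₂·C_A).
Integrating from C_{A0} to C_A: C_R = (1.54/0.491)·ln[(1.54+0.491·3.90)/(1.54+0.491·0.526)] = 3.136·ln(3.455/1.799) = 2.048 mol/L.
C_S = (C_{A0}−C_A)−C_R = 1.326 mol/L; S̃_{R/S} = 2.048/1.326 = 1.54.

1.54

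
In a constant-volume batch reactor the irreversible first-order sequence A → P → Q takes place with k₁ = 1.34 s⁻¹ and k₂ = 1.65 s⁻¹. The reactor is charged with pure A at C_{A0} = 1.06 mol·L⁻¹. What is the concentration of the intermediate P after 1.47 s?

0.234 mol·L⁻¹

For first-order series with pure A initially, C_P(t) = k₁C_{A0}/(k₂−k₁)·(e^(−k₁t) − e^(−k₂t)).
e^(−k₁t) = e^(−1.34×1.47) = e^(−1.970) = 0.1395; e^(−k₂t) = e^(−2.425) = 0.08843.
C_P = 1.34×1.06/(1.65−1.34) × (0.1395−0.08843) = 4.582×0.05105 = 0.2339 mol·L⁻¹.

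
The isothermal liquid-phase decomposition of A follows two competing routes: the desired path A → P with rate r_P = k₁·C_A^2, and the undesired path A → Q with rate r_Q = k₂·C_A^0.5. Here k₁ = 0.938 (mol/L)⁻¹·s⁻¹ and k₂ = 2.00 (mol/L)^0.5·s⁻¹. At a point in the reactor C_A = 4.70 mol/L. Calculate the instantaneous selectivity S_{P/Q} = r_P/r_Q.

S_{P/Q} = r_P/r_Q = (k₁·C_A^2)/(k₂·C_A^0.5) = (k₁/k₂)·C_A^1.5.
= (0.938×4.700^2) / (2.00×4.700^0.5) = 20.72/4.336 = 4.78.
Since the desired path is higher order in A, keeping C_A high (PFR or concentrated feed) favours P.

4.78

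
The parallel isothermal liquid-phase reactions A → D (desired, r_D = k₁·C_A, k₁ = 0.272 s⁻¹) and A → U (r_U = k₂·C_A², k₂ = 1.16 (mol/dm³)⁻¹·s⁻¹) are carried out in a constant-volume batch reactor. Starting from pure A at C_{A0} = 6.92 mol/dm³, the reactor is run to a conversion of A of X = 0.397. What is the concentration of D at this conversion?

0.114 mol/dm³

C_A = C_{A0}(1−X) = 4.173 mol/dm³.
Along a PFR/batch, dC_D/dC_A = −r_D/(r_D+r_U) = −k₁/(k₁+k₂·C_A).
Integrating from C_{A0} to C_A: C_D = (0.272/1.16)·ln[(0.272+1.16·6.92)/(0.272+1.16·4.17)] = 0.2345·ln(8.299/5.112) = 0.1136 mol/dm³.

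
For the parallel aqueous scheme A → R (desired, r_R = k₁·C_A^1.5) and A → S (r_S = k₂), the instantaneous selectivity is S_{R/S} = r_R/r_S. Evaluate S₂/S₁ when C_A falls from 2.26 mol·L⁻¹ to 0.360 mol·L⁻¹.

0.0636

S_{R/S} = (k₁/k₂)·C_A^1.5, so S₂/S₁ = (C_{A,2}/C_{A,1})^1.5.
= (0.360/2.26)^1.5 = (0.1593)^1.5 = 0.0636.
Selectivity toward R falls as C_A falls — high-concentration operation is favoured.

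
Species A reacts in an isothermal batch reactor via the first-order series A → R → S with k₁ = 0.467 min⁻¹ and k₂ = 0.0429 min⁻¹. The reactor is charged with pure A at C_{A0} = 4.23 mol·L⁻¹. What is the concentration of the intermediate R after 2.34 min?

2.65 mol·L⁻¹

For first-order series with pure A initially, C_R(t) = k₁C_{A0}/(k₂−k₁)·(e^(−k₁t) − e^(−k₂t)).
e^(−k₁t) = e^(−0.467×2.34) = e^(−1.093) = 0.3353; e^(−k₂t) = e^(−0.1004) = 0.9045.
C_R = 0.467×4.23/(0.0429−0.467) × (0.3353−0.9045) = (-4.658)×(-0.5692) = 2.651 mol·L⁻¹.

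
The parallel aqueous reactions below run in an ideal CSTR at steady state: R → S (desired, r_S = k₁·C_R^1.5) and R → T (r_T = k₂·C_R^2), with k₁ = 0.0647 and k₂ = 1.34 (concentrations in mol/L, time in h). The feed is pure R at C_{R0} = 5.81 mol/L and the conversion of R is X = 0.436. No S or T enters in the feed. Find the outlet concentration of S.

0.0658 mol/L

Exit C_R = C_{R0}(1−X) = 5.81×0.564 = 3.277 mol/L.
In a CSTR the entire volume is at exit conditions, so r_S = 0.0647×3.277^1.5 = 0.3838 and r_T = 1.34×3.277^2 = 14.39.
Fraction of consumed R going to S: r_S/(r_S+r_T) = 0.02598.
C_S = 0.02598·C_{R0}·X = 0.02598×5.81×0.436 = 0.0658 mol/L.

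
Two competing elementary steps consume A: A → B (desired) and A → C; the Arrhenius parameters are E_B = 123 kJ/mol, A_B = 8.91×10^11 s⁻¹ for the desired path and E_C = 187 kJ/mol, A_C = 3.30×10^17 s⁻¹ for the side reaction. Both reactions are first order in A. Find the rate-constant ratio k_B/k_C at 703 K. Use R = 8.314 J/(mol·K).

0.154

k_B/k_C = (A_B/A_C)·exp[−(E_B−E_C)/(RT)] = (A_B/A_C)·exp[(E_C−E_B)/(RT)].
(E_C−E_B)/(RT) = (187−123)×10³/(8.314×703) = 64000/5845 = 10.95.
k_B/k_C = (8.91×10^11/3.30×10^17)·exp(10.95) = 2.700×10^-6 × 56955 = 0.154.
Since E_B < E_C, lowering the temperature improves selectivity toward B.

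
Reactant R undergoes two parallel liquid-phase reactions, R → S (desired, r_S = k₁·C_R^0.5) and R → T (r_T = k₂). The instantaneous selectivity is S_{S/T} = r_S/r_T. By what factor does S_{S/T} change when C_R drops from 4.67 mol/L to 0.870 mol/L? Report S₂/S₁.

S_{S/T} = (k₁/k₂)·C_R^0.5, so S₂/S₁ = (C_{R,2}/C_{R,1})^0.5.
= (0.870/4.67)^0.5 = (0.1863)^0.5 = 0.432.

0.432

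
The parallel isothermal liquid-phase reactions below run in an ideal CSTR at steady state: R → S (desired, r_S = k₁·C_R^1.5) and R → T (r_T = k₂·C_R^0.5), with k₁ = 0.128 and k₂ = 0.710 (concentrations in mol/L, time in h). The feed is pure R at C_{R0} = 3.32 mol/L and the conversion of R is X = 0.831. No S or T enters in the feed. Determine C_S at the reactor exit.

0.253 mol/L

Exit C_R = C_{R0}(1−X) = 3.32×0.169 = 0.5611 mol/L.
In a CSTR the entire volume is at exit conditions, so r_S = 0.128×0.5611^1.5 = 0.05380 and r_T = 0.710×0.5611^0.5 = 0.5318.
Fraction of consumed R going to S: r_S/(r_S+r_T) = 0.09186.
C_S = 0.09186·C_{R0}·X = 0.09186×3.32×0.831 = 0.253 mol/L.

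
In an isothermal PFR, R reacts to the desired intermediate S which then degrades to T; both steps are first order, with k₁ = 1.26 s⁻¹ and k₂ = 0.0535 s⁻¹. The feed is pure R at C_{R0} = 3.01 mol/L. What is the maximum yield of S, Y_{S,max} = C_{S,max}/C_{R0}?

0.869

At the optimum, C_{S,max}/C_{R0} = (k₁/k₂)^[k₂/(k₂−k₁)].
= (1.26/0.0535)^(0.0535/(0.0535−1.26)) = (23.55)^(-0.04434) = 0.8693.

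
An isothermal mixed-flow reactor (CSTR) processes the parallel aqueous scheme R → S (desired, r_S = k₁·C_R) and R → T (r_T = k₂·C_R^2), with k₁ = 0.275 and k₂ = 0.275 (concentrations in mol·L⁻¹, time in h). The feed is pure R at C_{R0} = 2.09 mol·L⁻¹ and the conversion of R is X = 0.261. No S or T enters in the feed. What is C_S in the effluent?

0.214 mol·L⁻¹

Exit C_R = C_{R0}(1−X) = 2.09×0.739 = 1.545 mol·L⁻¹.
Rates in a CSTR are evaluated at the outlet concentration: r_S = 0.275×1.545 = 0.4247, r_T = 0.275×1.545^2 = 0.6560.
Fraction of consumed R going to S: r_S/(r_S+r_T) = 0.3930.
C_S = 0.3930·C_{R0}·X = 0.3930×2.09×0.261 = 0.214 mol·L⁻¹.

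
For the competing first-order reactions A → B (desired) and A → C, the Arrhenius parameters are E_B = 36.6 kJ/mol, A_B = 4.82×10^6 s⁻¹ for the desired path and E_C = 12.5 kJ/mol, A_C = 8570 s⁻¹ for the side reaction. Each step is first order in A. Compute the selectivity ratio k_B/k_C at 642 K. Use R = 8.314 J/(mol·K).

Since both paths have the same order in A, the concentration cancels and S_{B/C} = k_B/k_C = (A_B/A_C)·exp[(E_C−E_B)/(RT)].
(E_C−E_B)/(RT) = (12.5−36.6)×10³/(8.314×642) = -24100/5338 = -4.515.
k_B/k_C = (4.82×10^6/8570)·exp(-4.515) = 562.4 × 0.01094 = 6.15.

6.15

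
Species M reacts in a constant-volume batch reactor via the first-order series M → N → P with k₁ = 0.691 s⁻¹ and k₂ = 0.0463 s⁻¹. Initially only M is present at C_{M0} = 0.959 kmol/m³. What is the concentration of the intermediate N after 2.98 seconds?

The intermediate concentration in a first-order A→B→C sequence is C_N = k₁C_{M0}(e^(−k₁t) − e^(−k₂t))/(k₂−k₁).
e^(−k₁t) = e^(−0.691×2.98) = e^(−2.059) = 0.1276; e^(−k₂t) = e^(−0.1380) = 0.8711.
C_N = 0.691×0.959/(0.0463−0.691) × (0.1276−0.8711) = (-1.028)×(-0.7436) = 0.7643 kmol/m³.

0.764 kmol/m³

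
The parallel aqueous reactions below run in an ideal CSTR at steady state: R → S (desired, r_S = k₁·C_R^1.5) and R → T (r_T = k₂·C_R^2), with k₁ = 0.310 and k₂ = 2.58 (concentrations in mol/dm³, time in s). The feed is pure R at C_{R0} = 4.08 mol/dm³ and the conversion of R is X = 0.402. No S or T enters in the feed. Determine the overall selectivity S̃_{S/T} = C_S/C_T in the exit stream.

Exit C_R = C_{R0}(1−X) = 4.08×0.598 = 2.440 mol/dm³.
In a CSTR the entire volume is at exit conditions, so r_S = 0.310×2.440^1.5 = 1.181 and r_T = 2.58×2.440^2 = 15.36.
Overall selectivity = C_S/C_T = r_Sτ/(r_Tτ) = r_S/r_T = 0.0769.

0.0769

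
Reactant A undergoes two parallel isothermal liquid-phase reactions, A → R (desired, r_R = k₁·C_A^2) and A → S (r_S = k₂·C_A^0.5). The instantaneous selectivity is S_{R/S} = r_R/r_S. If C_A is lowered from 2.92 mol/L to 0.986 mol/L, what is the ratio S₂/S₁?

S_{R/S} = (k₁/k₂)·C_A^1.5, so S₂/S₁ = (C_{A,2}/C_{A,1})^1.5.
= (0.986/2.92)^1.5 = (0.3377)^1.5 = 0.196.
Selectivity toward R falls as C_A falls — high-concentration operation is favoured.

0.196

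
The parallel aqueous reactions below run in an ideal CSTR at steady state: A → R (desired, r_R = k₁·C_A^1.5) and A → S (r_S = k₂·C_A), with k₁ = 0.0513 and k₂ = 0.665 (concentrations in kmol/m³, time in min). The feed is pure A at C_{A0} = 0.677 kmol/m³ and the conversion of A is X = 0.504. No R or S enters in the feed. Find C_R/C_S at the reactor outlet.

0.0447

Exit C_A = C_{A0}(1−X) = 0.677×0.496 = 0.3358 kmol/m³.
A CSTR operates uniformly at the exit composition, giving r_R = 0.009982 and r_S = 0.2233 (each k·C_A^n at C_A = 0.3358).
Overall selectivity = C_R/C_S = r_Rτ/(r_Sτ) = r_R/r_S = 0.0447.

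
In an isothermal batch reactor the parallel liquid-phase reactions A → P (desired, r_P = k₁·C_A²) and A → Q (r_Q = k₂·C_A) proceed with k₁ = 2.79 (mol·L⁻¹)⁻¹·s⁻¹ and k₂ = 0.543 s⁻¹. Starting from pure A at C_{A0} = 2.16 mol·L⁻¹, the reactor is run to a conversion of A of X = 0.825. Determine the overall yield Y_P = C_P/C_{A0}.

0.698

C_A = C_{A0}(1−X) = 0.3780 mol·L⁻¹.
Along a PFR/batch, dC_Q/dC_A = −r_Q/(r_P+r_Q) = −k₂/(k₂+k₁·C_A).
Integrating from C_{A0} to C_A: C_Q = (0.543/2.79)·ln[(0.543+2.79·2.16)/(0.543+2.79·0.378)] = 0.1946·ln(6.569/1.598) = 0.2752 mol·L⁻¹.
Then C_P = (C_{A0}−C_A) − C_Q = 1.782 − 0.2752 = 1.507 mol·L⁻¹.
Y_P = C_P/C_{A0} = 1.507/2.16 = 0.698.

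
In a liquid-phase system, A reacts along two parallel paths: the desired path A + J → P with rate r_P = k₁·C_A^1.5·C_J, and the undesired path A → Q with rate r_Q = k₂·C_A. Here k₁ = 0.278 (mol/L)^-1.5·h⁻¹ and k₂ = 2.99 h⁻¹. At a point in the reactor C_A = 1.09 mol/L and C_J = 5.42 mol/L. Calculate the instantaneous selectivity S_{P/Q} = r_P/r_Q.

S_{P/Q} = r_P/r_Q = (k₁·C_A^1.5·C_J)/(k₂·C_A) = (k₁/k₂)·C_A^0.5·C_J.
= (0.278×1.090^1.5×5.420) / (2.99×1.090) = 1.715/3.259 = 0.526.

0.526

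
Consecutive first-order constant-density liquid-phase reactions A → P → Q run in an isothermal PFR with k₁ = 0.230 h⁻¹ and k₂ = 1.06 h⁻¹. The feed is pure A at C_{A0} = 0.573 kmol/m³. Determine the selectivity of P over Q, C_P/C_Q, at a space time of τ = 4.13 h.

For first-order series with pure A initially, C_P(τ) = k₁C_{A0}/(k₂−k₁)·(e^(−k₁τ) − e^(−k₂τ)).
e^(−k₁τ) = e^(−0.230×4.13) = e^(−0.9499) = 0.3868; e^(−k₂τ) = e^(−4.378) = 0.01255.
C_P = 0.230×0.573/(1.06−0.230) × (0.3868−0.01255) = 0.1588×0.3742 = 0.05942 kmol/m³.
C_A = C_{A0}e^(−k₁τ) = 0.2216 kmol/m³, so C_Q = C_{A0}−C_A−C_P = 0.2920 kmol/m³; C_P/C_Q = 0.204.

0.204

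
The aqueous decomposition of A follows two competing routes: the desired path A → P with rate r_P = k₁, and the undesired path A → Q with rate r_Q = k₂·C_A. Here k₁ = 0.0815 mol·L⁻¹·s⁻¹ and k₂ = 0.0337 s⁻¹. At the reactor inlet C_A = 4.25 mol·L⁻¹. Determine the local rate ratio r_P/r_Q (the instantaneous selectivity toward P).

S_{P/Q} = r_P/r_Q = (k₁)/(k₂·C_A) = (k₁/k₂)·C_A⁻¹.
= (0.0815) / (0.0337×4.250) = 0.08150/0.1432 = 0.569.
The undesired path is higher order in A, so low C_A (CSTR or dilute feed) favours P.

0.569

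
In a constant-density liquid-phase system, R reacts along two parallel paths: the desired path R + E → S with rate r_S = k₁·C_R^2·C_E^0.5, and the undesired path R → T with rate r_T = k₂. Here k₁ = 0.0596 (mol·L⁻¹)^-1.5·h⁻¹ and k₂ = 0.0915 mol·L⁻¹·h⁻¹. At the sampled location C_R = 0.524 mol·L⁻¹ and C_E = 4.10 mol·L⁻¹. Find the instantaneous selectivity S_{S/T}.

0.362

S_{S/T} = r_S/r_T = (k₁·C_R^2·C_E^0.5)/(k₂) = (k₁/k₂)·C_R^2·C_E^0.5.
= (0.0596×0.5240^2×4.100^0.5) / (0.0915) = 0.03314/0.09150 = 0.362.
Since the desired path is higher order in R, keeping C_R high (PFR or concentrated feed) favours S.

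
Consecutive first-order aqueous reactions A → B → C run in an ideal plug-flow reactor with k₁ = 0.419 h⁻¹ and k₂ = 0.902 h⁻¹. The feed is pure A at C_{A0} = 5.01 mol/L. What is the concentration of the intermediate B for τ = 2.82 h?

0.992 mol/L

The intermediate concentration in a first-order A→B→C sequence is C_B = k₁C_{A0}(e^(−k₁τ) − e^(−k₂τ))/(k₂−k₁).
e^(−k₁τ) = e^(−0.419×2.82) = e^(−1.182) = 0.3068; e^(−k₂τ) = e^(−2.544) = 0.07858.
C_B = 0.419×5.01/(0.902−0.419) × (0.3068−0.07858) = 4.346×0.2282 = 0.9919 mol/L.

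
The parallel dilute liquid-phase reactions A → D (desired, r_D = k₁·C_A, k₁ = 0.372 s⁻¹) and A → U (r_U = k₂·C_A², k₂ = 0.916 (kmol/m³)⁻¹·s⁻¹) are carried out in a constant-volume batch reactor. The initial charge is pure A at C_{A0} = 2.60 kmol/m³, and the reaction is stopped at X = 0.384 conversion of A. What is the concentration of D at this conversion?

0.164 kmol/m³

C_A = C_{A0}(1−X) = 1.602 kmol/m³.
Along a PFR/batch, dC_D/dC_A = −r_D/(r_D+r_U) = −k₁/(k₁+k₂·C_A).
Integrating from C_{A0} to C_A: C_D = (0.372/0.916)·ln[(0.372+0.916·2.60)/(0.372+0.916·1.60)] = 0.4061·ln(2.754/1.839) = 0.1639 kmol/m³.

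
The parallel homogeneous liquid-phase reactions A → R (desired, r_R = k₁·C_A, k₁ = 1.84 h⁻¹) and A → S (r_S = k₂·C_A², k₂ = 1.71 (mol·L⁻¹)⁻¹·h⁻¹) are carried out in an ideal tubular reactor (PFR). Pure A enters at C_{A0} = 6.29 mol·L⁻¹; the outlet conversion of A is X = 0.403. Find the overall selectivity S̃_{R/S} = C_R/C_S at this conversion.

C_A = C_{A0}(1−X) = 3.755 mol·L⁻¹.
Along a PFR/batch, dC_R/dC_A = −r_R/(r_R+r_S) = −k₁/(k₁+k₂·C_A).
Integrating from C_{A0} to C_A: C_R = (1.84/1.71)·ln[(1.84+1.71·6.29)/(1.84+1.71·3.76)] = 1.076·ln(12.60/8.261) = 0.4539 mol·L⁻¹.
C_S = (C_{A0}−C_A)−C_R = 2.081 mol·L⁻¹; S̃_{R/S} = 0.4539/2.081 = 0.218.

0.218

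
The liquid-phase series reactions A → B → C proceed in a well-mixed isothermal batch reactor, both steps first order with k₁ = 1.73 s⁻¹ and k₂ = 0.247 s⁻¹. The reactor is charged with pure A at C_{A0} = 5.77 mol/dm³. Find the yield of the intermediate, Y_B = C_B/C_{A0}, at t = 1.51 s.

For first-order series with pure A initially, C_B(t) = k₁C_{A0}/(k₂−k₁)·(e^(−k₁t) − e^(−k₂t)).
e^(−k₁t) = e^(−1.73×1.51) = e^(−2.612) = 0.07337; e^(−k₂t) = e^(−0.3730) = 0.6887.
C_B = 1.73×5.77/(0.247−1.73) × (0.07337−0.6887) = (-6.731)×(-0.6153) = 4.142 mol/dm³.
Y_B = C_B/C_{A0} = 4.142/5.77 = 0.718.

0.718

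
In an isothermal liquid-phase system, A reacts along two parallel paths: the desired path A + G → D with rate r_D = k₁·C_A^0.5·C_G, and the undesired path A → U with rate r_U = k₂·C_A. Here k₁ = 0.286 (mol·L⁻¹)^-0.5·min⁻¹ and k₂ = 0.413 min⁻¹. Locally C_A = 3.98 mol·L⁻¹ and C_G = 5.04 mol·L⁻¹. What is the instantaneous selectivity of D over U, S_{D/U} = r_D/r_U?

S_{D/U} = r_D/r_U = (k₁·C_A^0.5·C_G)/(k₂·C_A) = (k₁/k₂)·C_A^-0.5·C_G.
= (0.286×3.980^0.5×5.040) / (0.413×3.980) = 2.876/1.644 = 1.75.

1.75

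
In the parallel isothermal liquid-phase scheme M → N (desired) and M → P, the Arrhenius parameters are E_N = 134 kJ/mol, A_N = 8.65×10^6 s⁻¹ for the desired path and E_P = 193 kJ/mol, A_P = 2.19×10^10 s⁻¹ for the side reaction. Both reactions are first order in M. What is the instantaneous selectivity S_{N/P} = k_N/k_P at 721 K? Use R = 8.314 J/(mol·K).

With equal orders, S_{N/P} = k_N/k_P = (A_N/A_P)·exp[(E_P−E_N)/(RT)].
(E_P−E_N)/(RT) = (193−134)×10³/(8.314×721) = 59000/5994 = 9.843.
k_N/k_P = (8.65×10^6/2.19×10^10)·exp(9.843) = 3.950×10^-4 × 18817 = 7.43.

7.43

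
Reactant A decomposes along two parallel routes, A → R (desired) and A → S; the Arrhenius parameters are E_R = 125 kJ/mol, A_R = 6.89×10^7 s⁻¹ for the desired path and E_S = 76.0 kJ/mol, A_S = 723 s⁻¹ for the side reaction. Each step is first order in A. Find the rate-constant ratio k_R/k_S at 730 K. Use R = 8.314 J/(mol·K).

With equal orders, S_{R/S} = k_R/k_S = (A_R/A_S)·exp[(E_S−E_R)/(RT)].
(E_S−E_R)/(RT) = (76.0−125)×10³/(8.314×730) = -49000/6069 = -8.074.
k_R/k_S = (6.89×10^7/723)·exp(-8.074) = 95297 × 3.117×10^-4 = 29.7.

29.7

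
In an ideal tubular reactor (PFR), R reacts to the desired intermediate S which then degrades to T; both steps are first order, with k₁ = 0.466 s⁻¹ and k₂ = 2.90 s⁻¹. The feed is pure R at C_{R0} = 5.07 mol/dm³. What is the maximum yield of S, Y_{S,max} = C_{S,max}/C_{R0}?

0.113

At the optimum, C_{S,max}/C_{R0} = (k₁/k₂)^[k₂/(k₂−k₁)].
= (0.466/2.90)^(2.90/(2.90−0.466)) = (0.1607)^(1.191) = 0.1132.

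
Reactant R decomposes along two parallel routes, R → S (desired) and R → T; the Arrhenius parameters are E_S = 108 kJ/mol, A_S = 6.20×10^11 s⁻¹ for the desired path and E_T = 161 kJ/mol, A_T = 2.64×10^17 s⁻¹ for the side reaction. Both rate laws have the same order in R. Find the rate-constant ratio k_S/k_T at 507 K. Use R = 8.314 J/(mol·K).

k_S/k_T = (A_S/A_T)·exp[−(E_S−E_T)/(RT)] = (A_S/A_T)·exp[(E_T−E_S)/(RT)].
(E_T−E_S)/(RT) = (161−108)×10³/(8.314×507) = 53000/4215 = 12.57.
k_S/k_T = (6.20×10^11/2.64×10^17)·exp(12.57) = 2.348×10^-6 × 2.888×10^5 = 0.678.

0.678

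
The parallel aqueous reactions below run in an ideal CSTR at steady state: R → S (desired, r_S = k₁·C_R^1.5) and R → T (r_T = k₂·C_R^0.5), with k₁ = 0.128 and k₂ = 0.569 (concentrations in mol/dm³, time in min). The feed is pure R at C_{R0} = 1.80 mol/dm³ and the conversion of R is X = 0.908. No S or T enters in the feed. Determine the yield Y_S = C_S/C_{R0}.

Exit C_R = C_{R0}(1−X) = 1.80×0.0920 = 0.1656 mol/dm³.
A CSTR operates uniformly at the exit composition, giving r_S = 0.008626 and r_T = 0.2315 (each k·C_R^n at C_R = 0.1656).
Fraction of consumed R going to S: r_S/(r_S+r_T) = 0.03591.
C_S = 0.03591·C_{R0}·X = 0.03591×1.80×0.908 = 0.0587 mol/dm³; Y_S = C_S/C_{R0} = 0.0326.

0.0326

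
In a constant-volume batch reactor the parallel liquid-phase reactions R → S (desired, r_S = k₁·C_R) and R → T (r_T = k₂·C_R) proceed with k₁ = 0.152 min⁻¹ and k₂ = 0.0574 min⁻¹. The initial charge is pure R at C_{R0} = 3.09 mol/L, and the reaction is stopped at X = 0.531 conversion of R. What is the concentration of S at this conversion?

1.19 mol/L

C_R = C_{R0}(1−X) = 1.449 mol/L.
Both paths are first order in R, so the instantaneous fraction to S is constant: dC_S/d(−C_R) = k₁/(k₁+k₂) = 0.7259.
C_S = 0.7259·(C_{R0}−C_R) = 0.7259×1.641 = 1.19 mol/L.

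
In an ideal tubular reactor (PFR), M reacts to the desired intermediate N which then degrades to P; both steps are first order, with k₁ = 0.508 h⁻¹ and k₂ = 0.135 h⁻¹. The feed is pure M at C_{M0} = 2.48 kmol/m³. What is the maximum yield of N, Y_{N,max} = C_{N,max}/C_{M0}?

Evaluating C_N at τ_opt = ln(k₂/k₁)/(k₂−k₁) gives C_{N,max}/C_{M0} = (k₁/k₂)^[k₂/(k₂−k₁)].
= (0.508/0.135)^(0.135/(0.135−0.508)) = (3.763)^(-0.3619) = 0.6190.

0.619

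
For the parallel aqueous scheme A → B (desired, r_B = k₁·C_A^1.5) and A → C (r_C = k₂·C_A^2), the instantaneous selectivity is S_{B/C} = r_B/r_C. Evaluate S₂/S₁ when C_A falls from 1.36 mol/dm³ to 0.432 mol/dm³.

S_{B/C} = (k₁/k₂)·C_A^-0.5, so S₂/S₁ = (C_{A,2}/C_{A,1})^-0.5.
= (0.432/1.36)^(-0.5) = (0.3176)^(-0.5) = 1.77.
Selectivity toward B rises as C_A falls — low-concentration operation is favoured.

1.77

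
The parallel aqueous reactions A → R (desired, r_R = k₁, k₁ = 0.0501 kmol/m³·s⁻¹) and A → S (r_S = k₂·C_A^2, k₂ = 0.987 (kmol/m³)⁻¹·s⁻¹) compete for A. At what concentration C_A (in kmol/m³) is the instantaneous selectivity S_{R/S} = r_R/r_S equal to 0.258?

S_{R/S} = (k₁/k₂)·C_A^-2 ⇒ C_A = (S·k₂/k₁)^(-0.5).
= (0.258×0.987/0.0501)^(-0.5) = (5.083)^(-0.5) = 0.444 kmol/m³.

0.444 kmol/m³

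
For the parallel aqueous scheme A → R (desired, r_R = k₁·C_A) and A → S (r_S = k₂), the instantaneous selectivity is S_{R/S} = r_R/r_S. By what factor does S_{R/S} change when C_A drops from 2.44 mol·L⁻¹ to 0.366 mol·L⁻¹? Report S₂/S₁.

S_{R/S} = (k₁/k₂)·C_A, so S₂/S₁ = (C_{A,2}/C_{A,1}).
= 0.366/2.44 = 0.150.
Selectivity toward R falls as C_A falls — high-concentration operation is favoured.

0.150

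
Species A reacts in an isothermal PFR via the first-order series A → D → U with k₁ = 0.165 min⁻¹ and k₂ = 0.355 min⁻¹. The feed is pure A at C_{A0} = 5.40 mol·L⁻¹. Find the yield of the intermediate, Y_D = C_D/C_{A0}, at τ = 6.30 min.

0.214

The intermediate concentration in a first-order A→B→C sequence is C_D = k₁C_{A0}(e^(−k₁τ) − e^(−k₂τ))/(k₂−k₁).
e^(−k₁τ) = e^(−0.165×6.30) = e^(−1.040) = 0.3536; e^(−k₂τ) = e^(−2.236) = 0.1068.
C_D = 0.165×5.40/(0.355−0.165) × (0.3536−0.1068) = 4.689×0.2468 = 1.157 mol·L⁻¹.
Y_D = C_D/C_{A0} = 1.157/5.40 = 0.214.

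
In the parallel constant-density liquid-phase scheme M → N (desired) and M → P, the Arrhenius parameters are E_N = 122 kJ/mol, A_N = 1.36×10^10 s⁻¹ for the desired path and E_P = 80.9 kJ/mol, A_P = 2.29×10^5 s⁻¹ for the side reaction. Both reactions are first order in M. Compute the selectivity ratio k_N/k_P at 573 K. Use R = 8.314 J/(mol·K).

Since both paths have the same order in M, the concentration cancels and S_{N/P} = k_N/k_P = (A_N/A_P)·exp[(E_P−E_N)/(RT)].
(E_P−E_N)/(RT) = (80.9−122)×10³/(8.314×573) = -41100/4764 = -8.627.
k_N/k_P = (1.36×10^10/2.29×10^5)·exp(-8.627) = 59389 × 1.791×10^-4 = 10.6.
Since E_N > E_P, raising the temperature improves selectivity toward N.

10.6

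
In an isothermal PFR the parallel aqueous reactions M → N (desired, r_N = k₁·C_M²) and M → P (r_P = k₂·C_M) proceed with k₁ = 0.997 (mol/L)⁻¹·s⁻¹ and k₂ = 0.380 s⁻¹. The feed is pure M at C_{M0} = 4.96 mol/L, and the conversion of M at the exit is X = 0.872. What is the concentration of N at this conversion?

3.69 mol/L

C_M = C_{M0}(1−X) = 0.6349 mol/L.
Along a PFR/batch, dC_P/dC_M = −r_P/(r_N+r_P) = −k₂/(k₂+k₁·C_M).
Integrating from C_{M0} to C_M: C_P = (0.380/0.997)·ln[(0.380+0.997·4.96)/(0.380+0.997·0.635)] = 0.3811·ln(5.325/1.013) = 0.6325 mol/L.
Then C_N = (C_{M0}−C_M) − C_P = 4.325 − 0.6325 = 3.693 mol/L.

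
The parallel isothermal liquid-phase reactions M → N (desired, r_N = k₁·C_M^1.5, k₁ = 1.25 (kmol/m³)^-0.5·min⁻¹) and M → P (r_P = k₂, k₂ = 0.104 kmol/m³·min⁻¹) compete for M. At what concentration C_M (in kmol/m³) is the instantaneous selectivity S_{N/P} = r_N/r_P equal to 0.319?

S_{N/P} = (k₁/k₂)·C_M^1.5 ⇒ C_M = (S·k₂/k₁)^(1/1.5).
= (0.319×0.104/1.25)^(0.6667) = (0.02654)^(0.6667) = 0.0890 kmol/m³.

0.0890 kmol/m³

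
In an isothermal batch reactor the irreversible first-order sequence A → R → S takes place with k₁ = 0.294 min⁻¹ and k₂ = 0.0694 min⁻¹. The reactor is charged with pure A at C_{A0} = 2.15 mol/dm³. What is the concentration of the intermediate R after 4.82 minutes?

Solving the coupled first-order balances gives C_R(t) = [k₁/(k₂−k₁)]·C_{A0}·(e^(−k₁t) − e^(−k₂t)).
e^(−k₁t) = e^(−0.294×4.82) = e^(−1.417) = 0.2424; e^(−k₂t) = e^(−0.3345) = 0.7157.
C_R = 0.294×2.15/(0.0694−0.294) × (0.2424−0.7157) = (-2.814)×(-0.4733) = 1.332 mol/dm³.

1.33 mol/dm³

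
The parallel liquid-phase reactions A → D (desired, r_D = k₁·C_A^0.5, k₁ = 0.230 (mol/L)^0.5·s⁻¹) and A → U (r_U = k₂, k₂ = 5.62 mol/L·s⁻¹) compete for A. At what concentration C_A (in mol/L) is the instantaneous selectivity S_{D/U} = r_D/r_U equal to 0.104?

S_{D/U} = (k₁/k₂)·C_A^0.5 ⇒ C_A = (S·k₂/k₁)^(2).
= (0.104×5.62/0.230)^(2) = (2.541)^(2) = 6.46 mol/L.

6.46 mol/L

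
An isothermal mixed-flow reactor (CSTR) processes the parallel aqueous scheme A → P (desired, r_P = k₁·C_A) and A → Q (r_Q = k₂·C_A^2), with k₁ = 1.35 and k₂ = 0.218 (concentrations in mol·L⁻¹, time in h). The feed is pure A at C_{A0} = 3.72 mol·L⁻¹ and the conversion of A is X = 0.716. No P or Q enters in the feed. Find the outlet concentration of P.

Exit C_A = C_{A0}(1−X) = 3.72×0.284 = 1.056 mol·L⁻¹.
A CSTR operates uniformly at the exit composition, giving r_P = 1.426 and r_Q = 0.2433 (each k·C_A^n at C_A = 1.056).
Fraction of consumed A going to P: r_P/(r_P+r_Q) = 0.8543.
C_P = 0.8543·C_{A0}·X = 0.8543×3.72×0.716 = 2.28 mol·L⁻¹.

2.28 mol·L⁻¹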